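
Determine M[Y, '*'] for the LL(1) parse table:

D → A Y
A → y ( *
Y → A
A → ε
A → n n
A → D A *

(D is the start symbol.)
Y → A

To find M[Y, '*'], we find productions for Y where '*' is in the predict set (PREDICT(N → α) = (FIRST(α) \ {ε}) ∪ (FOLLOW(N) if α ⇒* ε)).

Relevant sets:
  FIRST(A) = { '*', 'n', 'y', ε }
  FOLLOW(Y) = { $, '*', 'n', 'y' }

Y → A: PREDICT = { $, '*', 'n', 'y' }
  '*' is in predict set, so this production goes in M[Y, '*']

M[Y, '*'] = Y → A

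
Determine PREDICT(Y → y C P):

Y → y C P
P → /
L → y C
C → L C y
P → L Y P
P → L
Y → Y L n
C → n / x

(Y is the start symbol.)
PREDICT(Y → y C P) = (FIRST(RHS) \ {ε}) ∪ (FOLLOW(Y) if ε ∈ FIRST(RHS), i.e. RHS ⇒* ε)
FIRST(y C P) = { 'y' }
ε ∉ FIRST(y C P), so FOLLOW(Y) is not added.
PREDICT(Y → y C P) = { 'y' }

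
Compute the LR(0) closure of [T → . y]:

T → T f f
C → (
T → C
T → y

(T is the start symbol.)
Start with: [T → . y]
The dot precedes the terminal y, so nothing is added.

CLOSURE = { [T → . y] }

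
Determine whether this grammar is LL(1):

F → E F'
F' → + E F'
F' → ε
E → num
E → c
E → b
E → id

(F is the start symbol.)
Relevant sets:
  FOLLOW(F') = { $ }

For F':
  PREDICT(F' → '+' E F') = { '+' }
  PREDICT(F' → ε) = { $ }
For E:
  PREDICT(E → num) = { 'num' }
  PREDICT(E → c) = { 'c' }
  PREDICT(E → b) = { 'b' }
  PREDICT(E → id) = { 'id' }
F has a single production, so nothing to check there.

All predict sets are disjoint. The grammar IS LL(1).

Answer: Yes, the grammar is LL(1).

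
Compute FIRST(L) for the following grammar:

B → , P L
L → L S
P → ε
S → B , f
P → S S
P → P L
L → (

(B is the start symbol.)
{ '(' }

To compute FIRST(L), examine every production with L on the left-hand side, reading each right-hand side left to right until a non-nullable symbol is reached.

From L → L S:
  - L is the symbol being defined: contributes nothing new
    L is not nullable, so stop
From L → (:
  - '(' is a terminal: add '(' and stop

Collecting: FIRST(L) = { '(' }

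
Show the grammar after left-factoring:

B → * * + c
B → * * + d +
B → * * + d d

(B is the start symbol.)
B → * * + B'
B' → c
B' → d B''
B'' → +
B'' → d

Left-factoring transforms A → αβ₁ | αβ₂ into A → αA' and A' → β₁ | β₂
(α is the longest common prefix among the alternatives). Repeat until
no nonterminal has two alternatives with a common prefix.

Round 1: B has alternatives sharing prefix '* * +'. Introduce B': B → * * + B'
  Add: B' → c
  Add: B' → d +
  Add: B' → d d

Round 2: B' has alternatives sharing prefix 'd'. Introduce B'': B' → d B''
  Add: B'' → +
  Add: B'' → d

No remaining common prefixes — done.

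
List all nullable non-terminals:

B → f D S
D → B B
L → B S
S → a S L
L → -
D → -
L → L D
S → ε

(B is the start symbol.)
{ 'S' }

ε-productions: S → ε
So S is immediately nullable.
No further non-terminal can be added: every production for the remaining non-terminals contains a terminal or a non-nullable non-terminal.
Nullable = { 'S' }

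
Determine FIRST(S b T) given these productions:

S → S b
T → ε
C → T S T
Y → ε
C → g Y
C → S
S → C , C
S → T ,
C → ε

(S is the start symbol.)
FIRST sets of the non-terminals involved (from the grammar, by fixed-point iteration):
  FIRST(S) = { ',', 'g' }

To compute FIRST(S b T), process the symbols left to right:
Symbol S is a non-terminal. Add FIRST(S) \ {ε} = { ',', 'g' }
S is not nullable (ε ∉ FIRST(S)), so stop here.
FIRST(S b T) = { ',', 'g' }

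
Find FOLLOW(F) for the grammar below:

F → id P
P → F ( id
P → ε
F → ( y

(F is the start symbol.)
F is the start symbol, so $ ∈ FOLLOW(F).
In P → F ( id: F is followed by '(' id, add FIRST('(' id) \ {ε} = { '(' }

Taking the union: FOLLOW(F) = { $, '(' }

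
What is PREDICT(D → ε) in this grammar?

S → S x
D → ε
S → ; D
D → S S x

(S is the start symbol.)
PREDICT(D → ε) = (FIRST(RHS) \ {ε}) ∪ (FOLLOW(D) if ε ∈ FIRST(RHS), i.e. RHS ⇒* ε)
The right-hand side is ε (FIRST(ε) = { ε }), so the predict set is FOLLOW(D) = { $, ';', 'x' }
PREDICT(D → ε) = { $, ';', 'x' }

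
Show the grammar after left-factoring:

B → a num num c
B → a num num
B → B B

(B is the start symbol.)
Left-factoring transforms A → αβ₁ | αβ₂ into A → αA' and A' → β₁ | β₂
(α is the longest common prefix among the alternatives). Repeat until
no nonterminal has two alternatives with a common prefix.

Round 1: B has alternatives sharing prefix 'a num num'. Introduce B': B → a num num B'
  Add: B' → c
  Add: B' → ε

No remaining common prefixes — done.

Resulting grammar:
B → a num num B'
B' → c
B' → ε
B → B B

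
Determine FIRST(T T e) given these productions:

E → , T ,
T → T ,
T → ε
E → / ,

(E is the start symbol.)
{ ',', 'e' }

FIRST sets of the non-terminals involved (from the grammar, by fixed-point iteration):
  FIRST(T) = { ',', ε }

To compute FIRST(T T e), process the symbols left to right:
Symbol T is a non-terminal. Add FIRST(T) \ {ε} = { ',' }
T is nullable (ε ∈ FIRST(T)), continue to the next symbol.
Symbol T is a non-terminal. Add FIRST(T) \ {ε} = { ',' }
T is nullable (ε ∈ FIRST(T)), continue to the next symbol.
Symbol e is a terminal. Add 'e' and stop.
FIRST(T T e) = { ',', 'e' }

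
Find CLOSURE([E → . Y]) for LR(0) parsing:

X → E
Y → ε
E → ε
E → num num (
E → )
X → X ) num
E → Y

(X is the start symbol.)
To compute CLOSURE, for each item [A → α.Bβ] where B is a non-terminal, add [B → .γ] for all productions B → γ; repeat for the newly added items until nothing changes.

Start with: [E → . Y]
  [E → . Y] has the dot before Y: add [Y → .]
No further items can be added.

CLOSURE = { [E → . Y], [Y → .] }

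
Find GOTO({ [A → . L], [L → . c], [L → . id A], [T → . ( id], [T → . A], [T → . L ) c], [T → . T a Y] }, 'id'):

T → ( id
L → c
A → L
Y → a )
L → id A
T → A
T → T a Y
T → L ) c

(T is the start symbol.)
{ [A → . L], [L → . c], [L → . id A], [L → id . A] }

GOTO(I, 'id') = CLOSURE({ [A → αX.β] : [A → α.Xβ] ∈ I, X = 'id' })

Items with dot before 'id', with the dot advanced:
  [L → . id A] → [L → id . A]
Closure of the advanced items:
  [L → id . A] has the dot before A: add [A → . L]
  [A → . L] has the dot before L: add [L → . c], [L → . id A]

GOTO = { [A → . L], [L → . c], [L → . id A], [L → id . A] }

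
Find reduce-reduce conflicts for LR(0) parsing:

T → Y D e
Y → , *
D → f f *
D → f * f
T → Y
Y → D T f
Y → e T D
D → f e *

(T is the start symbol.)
No reduce-reduce conflicts

A reduce-reduce conflict occurs when an LR(0) state has two complete items [A → α .] and [B → β .] — both call for a reduction, and with no lookahead the parser cannot choose between them.

Augment with T' → T and build the canonical LR(0) collection (I0 = CLOSURE({[T' → . T]}), then GOTO on every symbol after a dot until no new states appear). It has 20 states:
  I0: { [D → . f * f], [D → . f e *], [D → . f f *], [T → . Y D e], [T → . Y], [T' → . T], [Y → . , *], [Y → . D T f], [Y → . e T D] }  — shift
  I1: { [Y → , . *] }  — shift
  I2: { [D → . f * f], [D → . f e *], [D → . f f *], [T → . Y D e], [T → . Y], [Y → . , *], [Y → . D T f], [Y → . e T D], [Y → D . T f] }  — shift
  I3: { [T' → T .] }  — accept
  I4: { [D → . f * f], [D → . f e *], [D → . f f *], [T → Y . D e], [T → Y .] }  — shift, reduce
  I5: { [D → . f * f], [D → . f e *], [D → . f f *], [T → . Y D e], [T → . Y], [Y → . , *], [Y → . D T f], [Y → . e T D], [Y → e . T D] }  — shift
  I6: { [D → f . * f], [D → f . e *], [D → f . f *] }  — shift
  I7: { [D → f * . f] }  — shift
  I8: { [D → f e . *] }  — shift
  I9: { [D → f f . *] }  — shift
  I10: { [D → f f * .] }  — reduce
  I11: { [D → f e * .] }  — reduce
  I12: { [D → f * f .] }  — reduce
  I13: { [D → . f * f], [D → . f e *], [D → . f f *], [Y → e T . D] }  — shift
  I14: { [Y → e T D .] }  — reduce
  I15: { [T → Y D . e] }  — shift
  I16: { [T → Y D e .] }  — reduce
  I17: { [Y → D T . f] }  — shift
  I18: { [Y → D T f .] }  — reduce
  I19: { [Y → , * .] }  — reduce

No state contains more than one complete item.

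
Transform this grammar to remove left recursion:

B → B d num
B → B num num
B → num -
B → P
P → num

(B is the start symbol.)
B → num - B'
B → P B'
B' → d num B'
B' → num num B'
B' → ε
P → num

B is directly left-recursive. The standard transformation for
  A → A α₁ | ... | A α_m | β₁ | ... | β_n
is
  A  → β₁ A' | ... | β_n A'
  A' → α₁ A' | ... | α_m A' | ε

B → num - becomes B → num - B'
B → P becomes B → P B'
B → B d num becomes B' → d num B'
B → B num num becomes B' → num num B'
Add B' → ε

Productions for other non-terminals are unchanged:
  P → num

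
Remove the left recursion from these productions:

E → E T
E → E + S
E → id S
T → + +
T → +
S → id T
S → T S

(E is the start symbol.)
E → id S E'
E' → T E'
E' → + S E'
E' → ε
T → + +
T → +
S → id T
S → T S

E is directly left-recursive. The standard transformation for
  A → A α₁ | ... | A α_m | β₁ | ... | β_n
is
  A  → β₁ A' | ... | β_n A'
  A' → α₁ A' | ... | α_m A' | ε

E → id S becomes E → id S E'
E → E T becomes E' → T E'
E → E + S becomes E' → + S E'
Add E' → ε

Productions for other non-terminals are unchanged:
  T → + +
  T → +
  S → id T
  S → T S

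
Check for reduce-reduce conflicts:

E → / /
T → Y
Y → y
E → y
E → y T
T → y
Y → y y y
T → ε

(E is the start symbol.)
A reduce-reduce conflict occurs when an LR(0) state has two complete items [A → α .] and [B → β .] — both call for a reduction, and with no lookahead the parser cannot choose between them.

Augment with E' → E and build the canonical LR(0) collection (I0 = CLOSURE({[E' → . E]}), then GOTO on every symbol after a dot until no new states appear). It has 10 states:
  I0: { [E → . / /], [E → . y T], [E → . y], [E' → . E] }  — shift
  I1: { [E → / . /] }  — shift
  I2: { [E' → E .] }  — accept
  I3: { [E → y . T], [E → y .], [T → . Y], [T → . y], [T → .], [Y → . y y y], [Y → . y] }  — shift, 2 reduces
  I4: { [E → y T .] }  — reduce
  I5: { [T → Y .] }  — reduce
  I6: { [T → y .], [Y → y . y y], [Y → y .] }  — shift, 2 reduces
  I7: { [Y → y y . y] }  — shift
  I8: { [Y → y y y .] }  — reduce
  I9: { [E → / / .] }  — reduce

I3 contains complete items [E → y .], [T → .] — reduce-reduce conflict.
I6 contains complete items [T → y .], [Y → y .] — reduce-reduce conflict.

Answer: Yes — I3: [E → y .] vs [T → .]; I6: [T → y .] vs [Y → y .]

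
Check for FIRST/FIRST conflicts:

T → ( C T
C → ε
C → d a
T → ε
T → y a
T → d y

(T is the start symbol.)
No FIRST/FIRST conflicts.

A FIRST/FIRST conflict occurs when two productions N → α and N → β for the same non-terminal have FIRST(α) ∩ FIRST(β) ≠ ∅ (with ε ∈ FIRST of a nullable right-hand side, so two nullable alternatives also conflict).

Productions for T:
  T → ( C T: FIRST = { '(' }
  T → ε: FIRST = { ε }
  T → y a: FIRST = { 'y' }
  T → d y: FIRST = { 'd' }
Productions for C:
  C → ε: FIRST = { ε }
  C → d a: FIRST = { 'd' }

All alternatives of each non-terminal have pairwise disjoint FIRST sets.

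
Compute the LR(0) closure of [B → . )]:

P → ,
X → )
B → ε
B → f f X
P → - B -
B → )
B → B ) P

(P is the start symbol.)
{ [B → . )] }

To compute CLOSURE, for each item [A → α.Bβ] where B is a non-terminal, add [B → .γ] for all productions B → γ; repeat for the newly added items until nothing changes.

Start with: [B → . )]
The dot precedes the terminal ')', so nothing is added.

CLOSURE = { [B → . )] }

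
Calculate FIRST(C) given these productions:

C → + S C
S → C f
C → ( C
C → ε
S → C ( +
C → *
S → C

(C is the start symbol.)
From C → + S C:
  - '+' is a terminal: add '+' and stop
From C → ( C:
  - '(' is a terminal: add '(' and stop
From C → ε:
  - ε-production, so ε ∈ FIRST(C)
From C → *:
  - '*' is a terminal: add '*' and stop

Collecting: FIRST(C) = { '(', '*', '+', ε }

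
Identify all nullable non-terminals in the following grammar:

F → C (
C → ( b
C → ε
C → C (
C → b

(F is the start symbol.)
{ 'C' }

ε-productions: C → ε
So C is immediately nullable.
No further non-terminal can be added: every production for the remaining non-terminals contains a terminal or a non-nullable non-terminal.
Nullable = { 'C' }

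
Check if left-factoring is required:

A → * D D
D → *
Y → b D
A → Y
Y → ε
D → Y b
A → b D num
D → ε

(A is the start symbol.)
Left-factoring is needed when two productions for the same non-terminal
share a common prefix on the right-hand side.

Productions for A:
  A → * D D
  A → Y
  A → b D num
Productions for D:
  D → *
  D → Y b
  D → ε
Productions for Y:
  Y → b D
  Y → ε

No common prefixes found.

Answer: No, left-factoring is not needed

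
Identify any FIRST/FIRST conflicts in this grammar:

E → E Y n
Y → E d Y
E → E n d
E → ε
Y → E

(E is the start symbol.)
Yes. E → E Y n / E → E n d on { 'd', 'n' }; Y → E d Y / Y → E on { 'd', 'n' }

A FIRST/FIRST conflict occurs when two productions N → α and N → β for the same non-terminal have FIRST(α) ∩ FIRST(β) ≠ ∅ (with ε ∈ FIRST of a nullable right-hand side, so two nullable alternatives also conflict).

FIRST sets of the non-terminals at (or reachable through a nullable prefix from) the front of some alternative:
  FIRST(E) = { 'd', 'n', ε }
  FIRST(Y) = { 'd', 'n', ε }

Productions for E:
  E → E Y n: FIRST = { 'd', 'n' }
  E → E n d: FIRST = { 'd', 'n' }
  E → ε: FIRST = { ε }
Productions for Y:
  Y → E d Y: FIRST = { 'd', 'n' }
  Y → E: FIRST = { 'd', 'n', ε }

Conflict for E: E → E Y n and E → E n d
  Overlap: { 'd', 'n' }
Conflict for Y: Y → E d Y and Y → E
  Overlap: { 'd', 'n' }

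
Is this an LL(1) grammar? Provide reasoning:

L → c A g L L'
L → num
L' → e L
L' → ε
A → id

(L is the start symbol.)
No. Predict set conflict for L': { 'e' }

Relevant sets:
  FOLLOW(L') = { $, 'e' }

For L:
  PREDICT(L → c A g L L') = { 'c' }
  PREDICT(L → num) = { 'num' }
For L':
  PREDICT(L' → e L) = { 'e' }
  PREDICT(L' → ε) = { $, 'e' }
A has a single production, so nothing to check there.

Conflict found: Predict set conflict for L': { 'e' }
The grammar is NOT LL(1).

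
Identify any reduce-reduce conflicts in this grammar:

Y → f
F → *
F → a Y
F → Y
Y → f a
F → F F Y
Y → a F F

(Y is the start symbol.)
Augment with Y' → Y and build the canonical LR(0) collection (I0 = CLOSURE({[Y' → . Y]}), then GOTO on every symbol after a dot until no new states appear). It has 13 states:
  I0: { [Y → . a F F], [Y → . f a], [Y → . f], [Y' → . Y] }  — shift
  I1: { [Y' → Y .] }  — accept
  I2: { [F → . *], [F → . F F Y], [F → . Y], [F → . a Y], [Y → . a F F], [Y → . f a], [Y → . f], [Y → a . F F] }  — shift
  I3: { [Y → f . a], [Y → f .] }  — shift, reduce
  I4: { [Y → f a .] }  — reduce
  I5: { [F → * .] }  — reduce
  I6: { [F → . *], [F → . F F Y], [F → . Y], [F → . a Y], [F → F . F Y], [Y → . a F F], [Y → . f a], [Y → . f], [Y → a F . F] }  — shift
  I7: { [F → Y .] }  — reduce
  I8: { [F → . *], [F → . F F Y], [F → . Y], [F → . a Y], [F → a . Y], [Y → . a F F], [Y → . f a], [Y → . f], [Y → a . F F] }  — shift
  I9: { [F → Y .], [F → a Y .] }  — 2 reduces
  I10: { [F → . *], [F → . F F Y], [F → . Y], [F → . a Y], [F → F . F Y], [F → F F . Y], [Y → . a F F], [Y → . f a], [Y → . f], [Y → a F F .] }  — shift, reduce
  I11: { [F → . *], [F → . F F Y], [F → . Y], [F → . a Y], [F → F . F Y], [F → F F . Y], [Y → . a F F], [Y → . f a], [Y → . f] }  — shift
  I12: { [F → F F Y .], [F → Y .] }  — 2 reduces

I9 contains complete items [F → Y .], [F → a Y .] — reduce-reduce conflict.
I12 contains complete items [F → F F Y .], [F → Y .] — reduce-reduce conflict.

Answer: Yes — I9: [F → Y .] vs [F → a Y .]; I12: [F → F F Y .] vs [F → Y .]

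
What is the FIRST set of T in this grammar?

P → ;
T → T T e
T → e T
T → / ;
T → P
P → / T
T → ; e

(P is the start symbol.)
{ '/', ';', 'e' }

FIRST sets of the other non-terminals involved (by the same procedure, iterated to a fixed point):
  FIRST(P) = { '/', ';' }

From T → T T e:
  - T is the symbol being defined: contributes nothing new
    T is not nullable, so stop
From T → e T:
  - e is a terminal: add 'e' and stop
From T → / ;:
  - '/' is a terminal: add '/' and stop
From T → P:
  - P is a non-terminal: add FIRST(P) \ {ε} = { '/', ';' }
    P is not nullable, so stop
From T → ; e:
  - ';' is a terminal: add ';' and stop

Collecting: FIRST(T) = { '/', ';', 'e' }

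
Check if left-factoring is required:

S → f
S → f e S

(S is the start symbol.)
Yes, S has productions with common prefix 'f'

Left-factoring is needed when two productions for the same non-terminal
share a common prefix on the right-hand side.

Productions for S:
  S → f
  S → f e S

Found common prefix 'f' in productions for S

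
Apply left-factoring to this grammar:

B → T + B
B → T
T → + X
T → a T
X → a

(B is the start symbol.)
Left-factoring transforms A → αβ₁ | αβ₂ into A → αA' and A' → β₁ | β₂
(α is the longest common prefix among the alternatives). Repeat until
no nonterminal has two alternatives with a common prefix.

Round 1: B has alternatives sharing prefix 'T'. Introduce B': B → T B'
  Add: B' → + B
  Add: B' → ε

No remaining common prefixes — done.

Resulting grammar:
B → T B'
B' → + B
B' → ε
T → + X
T → a T
X → a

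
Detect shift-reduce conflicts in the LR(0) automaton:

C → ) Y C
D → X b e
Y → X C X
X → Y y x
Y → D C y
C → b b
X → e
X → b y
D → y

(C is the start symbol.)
Yes — I18: [Y → X C X .] vs [C → . ) Y C]

A shift-reduce conflict occurs when an LR(0) state has both:
  - a complete (reduce) item [A → α .] (dot at the end), and
  - a shift item [B → β . c γ] (dot before a terminal).

Augment with C' → C and build the canonical LR(0) collection (I0 = CLOSURE({[C' → . C]}), then GOTO on every symbol after a dot until no new states appear). It has 22 states:
  I0: { [C → . ) Y C], [C → . b b], [C' → . C] }  — shift
  I1: { [C → ) . Y C], [D → . X b e], [D → . y], [X → . Y y x], [X → . b y], [X → . e], [Y → . D C y], [Y → . X C X] }  — shift
  I2: { [C' → C .] }  — accept
  I3: { [C → b . b] }  — shift
  I4: { [C → b b .] }  — reduce
  I5: { [C → . ) Y C], [C → . b b], [Y → D . C y] }  — shift
  I6: { [C → . ) Y C], [C → . b b], [D → X . b e], [Y → X . C X] }  — shift
  I7: { [C → ) Y . C], [C → . ) Y C], [C → . b b], [X → Y . y x] }  — shift
  I8: { [X → b . y] }  — shift
  I9: { [X → e .] }  — reduce
  I10: { [D → y .] }  — reduce
  I11: { [X → b y .] }  — reduce
  I12: { [C → ) Y C .] }  — reduce
  I13: { [X → Y y . x] }  — shift
  I14: { [X → Y y x .] }  — reduce
  I15: { [D → . X b e], [D → . y], [X → . Y y x], [X → . b y], [X → . e], [Y → . D C y], [Y → . X C X], [Y → X C . X] }  — shift
  I16: { [C → b . b], [D → X b . e] }  — shift
  I17: { [D → X b e .] }  — reduce
  I18: { [C → . ) Y C], [C → . b b], [D → X . b e], [Y → X . C X], [Y → X C X .] }  — shift, reduce
  I19: { [X → Y . y x] }  — shift
  I20: { [Y → D C . y] }  — shift
  I21: { [Y → D C y .] }  — reduce

I18 contains reduce item [Y → X C X .] and shift items [C → . ) Y C], [C → . b b], [D → X . b e] — shift-reduce conflict.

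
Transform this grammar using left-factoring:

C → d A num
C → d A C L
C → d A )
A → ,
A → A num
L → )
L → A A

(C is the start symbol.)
C → d A C'
C' → num
C' → C L
C' → )
A → ,
A → A num
L → )
L → A A

Left-factoring transforms A → αβ₁ | αβ₂ into A → αA' and A' → β₁ | β₂
(α is the longest common prefix among the alternatives). Repeat until
no nonterminal has two alternatives with a common prefix.

Round 1: C has alternatives sharing prefix 'd A'. Introduce C': C → d A C'
  Add: C' → num
  Add: C' → C L
  Add: C' → )

No remaining common prefixes — done.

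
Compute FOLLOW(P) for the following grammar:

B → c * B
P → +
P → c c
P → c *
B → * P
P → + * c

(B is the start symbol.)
To compute FOLLOW(P), find every occurrence of P on a right-hand side N → α P β: add FIRST(β) \ {ε}, and if β is empty or nullable also add FOLLOW(N). Iterate to a fixed point.

In B → * P: P is at the end, add FOLLOW(B)

The FOLLOW sets referred to above (computed the same way, to a fixed point):
  FOLLOW(B) = { $ }

Taking the union: FOLLOW(P) = { $ }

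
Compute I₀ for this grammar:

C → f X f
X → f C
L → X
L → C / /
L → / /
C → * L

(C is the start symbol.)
First, augment the grammar with C' → C
I₀ = CLOSURE({ [C' → . C] }):
  [C' → . C] has the dot before C: add [C → . f X f], [C → . * L]
No further items can be added.

I₀ = { [C → . * L], [C → . f X f], [C' → . C] }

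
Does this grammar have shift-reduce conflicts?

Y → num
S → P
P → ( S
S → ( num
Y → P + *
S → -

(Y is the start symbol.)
Augment with Y' → Y and build the canonical LR(0) collection (I0 = CLOSURE({[Y' → . Y]}), then GOTO on every symbol after a dot until no new states appear). It has 12 states:
  I0: { [P → . ( S], [Y → . P + *], [Y → . num], [Y' → . Y] }  — shift
  I1: { [P → ( . S], [P → . ( S], [S → . ( num], [S → . -], [S → . P] }  — shift
  I2: { [Y → P . + *] }  — shift
  I3: { [Y' → Y .] }  — accept
  I4: { [Y → num .] }  — reduce
  I5: { [Y → P + . *] }  — shift
  I6: { [Y → P + * .] }  — reduce
  I7: { [P → ( . S], [P → . ( S], [S → ( . num], [S → . ( num], [S → . -], [S → . P] }  — shift
  I8: { [S → - .] }  — reduce
  I9: { [S → P .] }  — reduce
  I10: { [P → ( S .] }  — reduce
  I11: { [S → ( num .] }  — reduce

No state contains both a complete item and a shift item.

Answer: No shift-reduce conflicts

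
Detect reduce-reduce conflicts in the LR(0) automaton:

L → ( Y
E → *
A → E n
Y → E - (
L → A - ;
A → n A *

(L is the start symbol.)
No reduce-reduce conflicts

A reduce-reduce conflict occurs when an LR(0) state has two complete items [A → α .] and [B → β .] — both call for a reduction, and with no lookahead the parser cannot choose between them.

Augment with L' → L and build the canonical LR(0) collection (I0 = CLOSURE({[L' → . L]}), then GOTO on every symbol after a dot until no new states appear). It has 16 states:
  I0: { [A → . E n], [A → . n A *], [E → . *], [L → . ( Y], [L → . A - ;], [L' → . L] }  — shift
  I1: { [E → . *], [L → ( . Y], [Y → . E - (] }  — shift
  I2: { [E → * .] }  — reduce
  I3: { [L → A . - ;] }  — shift
  I4: { [A → E . n] }  — shift
  I5: { [L' → L .] }  — accept
  I6: { [A → . E n], [A → . n A *], [A → n . A *], [E → . *] }  — shift
  I7: { [A → n A . *] }  — shift
  I8: { [A → n A * .] }  — reduce
  I9: { [A → E n .] }  — reduce
  I10: { [L → A - . ;] }  — shift
  I11: { [L → A - ; .] }  — reduce
  I12: { [Y → E . - (] }  — shift
  I13: { [L → ( Y .] }  — reduce
  I14: { [Y → E - . (] }  — shift
  I15: { [Y → E - ( .] }  — reduce

No state contains more than one complete item.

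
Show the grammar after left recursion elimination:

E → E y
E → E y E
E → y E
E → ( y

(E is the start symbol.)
E → y E E'
E → ( y E'
E' → y E'
E' → y E E'
E' → ε

E is directly left-recursive. The standard transformation for
  A → A α₁ | ... | A α_m | β₁ | ... | β_n
is
  A  → β₁ A' | ... | β_n A'
  A' → α₁ A' | ... | α_m A' | ε

E → y E becomes E → y E E'
E → ( y becomes E → ( y E'
E → E y becomes E' → y E'
E → E y E becomes E' → y E E'
Add E' → ε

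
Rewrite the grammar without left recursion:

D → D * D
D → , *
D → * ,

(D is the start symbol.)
D → , * D'
D → * , D'
D' → * D D'
D' → ε

D is directly left-recursive. The standard transformation for
  A → A α₁ | ... | A α_m | β₁ | ... | β_n
is
  A  → β₁ A' | ... | β_n A'
  A' → α₁ A' | ... | α_m A' | ε

D → , * becomes D → , * D'
D → * , becomes D → * , D'
D → D * D becomes D' → * D D'
Add D' → ε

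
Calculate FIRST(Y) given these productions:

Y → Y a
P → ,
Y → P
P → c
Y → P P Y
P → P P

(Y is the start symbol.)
{ ',', 'c' }

FIRST sets of the other non-terminals involved (by the same procedure, iterated to a fixed point):
  FIRST(P) = { ',', 'c' }

From Y → Y a:
  - Y is the symbol being defined: contributes nothing new
    Y is not nullable, so stop
From Y → P:
  - P is a non-terminal: add FIRST(P) \ {ε} = { ',', 'c' }
    P is not nullable, so stop
From Y → P P Y:
  - P is a non-terminal: add FIRST(P) \ {ε} = { ',', 'c' }
    P is not nullable, so stop

Collecting: FIRST(Y) = { ',', 'c' }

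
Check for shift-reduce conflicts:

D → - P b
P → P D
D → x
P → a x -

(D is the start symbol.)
No shift-reduce conflicts

Augment with D' → D and build the canonical LR(0) collection (I0 = CLOSURE({[D' → . D]}), then GOTO on every symbol after a dot until no new states appear). It has 10 states:
  I0: { [D → . - P b], [D → . x], [D' → . D] }  — shift
  I1: { [D → - . P b], [P → . P D], [P → . a x -] }  — shift
  I2: { [D' → D .] }  — accept
  I3: { [D → x .] }  — reduce
  I4: { [D → - P . b], [D → . - P b], [D → . x], [P → P . D] }  — shift
  I5: { [P → a . x -] }  — shift
  I6: { [P → a x . -] }  — shift
  I7: { [P → a x - .] }  — reduce
  I8: { [P → P D .] }  — reduce
  I9: { [D → - P b .] }  — reduce

No state contains both a complete item and a shift item.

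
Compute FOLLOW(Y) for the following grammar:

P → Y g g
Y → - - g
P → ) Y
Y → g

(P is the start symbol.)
{ $, 'g' }

In P → Y g g: Y is followed by g g, add FIRST(g g) \ {ε} = { 'g' }
In P → ) Y: Y is at the end, add FOLLOW(P)

The FOLLOW sets referred to above (computed the same way, to a fixed point):
  FOLLOW(P) = { $ }

Taking the union: FOLLOW(Y) = { $, 'g' }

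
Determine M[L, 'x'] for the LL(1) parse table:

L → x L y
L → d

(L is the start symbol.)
To find M[L, 'x'], we find productions for L where 'x' is in the predict set (PREDICT(N → α) = (FIRST(α) \ {ε}) ∪ (FOLLOW(N) if α ⇒* ε)).

L → x L y: PREDICT = { 'x' }
  'x' is in predict set, so this production goes in M[L, 'x']
L → d: PREDICT = { 'd' }

M[L, 'x'] = L → x L y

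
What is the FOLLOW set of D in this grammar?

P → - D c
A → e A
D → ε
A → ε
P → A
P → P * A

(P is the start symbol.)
In P → - D c: D is followed by c, add FIRST(c) \ {ε} = { 'c' }

Taking the union: FOLLOW(D) = { 'c' }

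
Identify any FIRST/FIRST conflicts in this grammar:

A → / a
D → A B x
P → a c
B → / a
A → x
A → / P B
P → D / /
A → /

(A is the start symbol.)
A FIRST/FIRST conflict occurs when two productions N → α and N → β for the same non-terminal have FIRST(α) ∩ FIRST(β) ≠ ∅ (with ε ∈ FIRST of a nullable right-hand side, so two nullable alternatives also conflict).

FIRST sets of the non-terminals at (or reachable through a nullable prefix from) the front of some alternative:
  FIRST(D) = { '/', 'x' }

Productions for A:
  A → / a: FIRST = { '/' }
  A → x: FIRST = { 'x' }
  A → / P B: FIRST = { '/' }
  A → /: FIRST = { '/' }
Productions for P:
  P → a c: FIRST = { 'a' }
  P → D / /: FIRST = { '/', 'x' }
D, B have only one production, so no FIRST/FIRST conflict is possible there.

Conflict for A: A → / a and A → / P B
  Overlap: { '/' }
Conflict for A: A → / a and A → /
  Overlap: { '/' }
Conflict for A: A → / P B and A → /
  Overlap: { '/' }

Answer: Yes. A → '/' a / A → '/' P B on { '/' }; A → '/' a / A → '/' on { '/' }; A → '/' P B / A → '/' on { '/' }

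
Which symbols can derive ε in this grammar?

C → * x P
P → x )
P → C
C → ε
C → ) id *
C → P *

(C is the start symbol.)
{ 'C', 'P' }

A non-terminal is nullable if it can derive ε (the empty string): either it has an ε-production, or it has a production whose right-hand side consists entirely of nullable non-terminals.

ε-productions: C → ε
So C is immediately nullable.
P → C: every symbol on the right is nullable, so P is nullable too.
Every non-terminal is now nullable.
Nullable = { 'C', 'P' }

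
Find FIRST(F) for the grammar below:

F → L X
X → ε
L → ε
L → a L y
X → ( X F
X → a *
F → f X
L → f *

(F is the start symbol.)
To compute FIRST(F), examine every production with F on the left-hand side, reading each right-hand side left to right until a non-nullable symbol is reached.

FIRST sets of the other non-terminals involved (by the same procedure, iterated to a fixed point):
  FIRST(L) = { 'a', 'f', ε }
  FIRST(X) = { '(', 'a', ε }

From F → L X:
  - L is a non-terminal: add FIRST(L) \ {ε} = { 'a', 'f' }
    L is nullable, so continue to the next symbol
  - X is a non-terminal: add FIRST(X) \ {ε} = { '(', 'a' }
    X is nullable and nothing follows, so the whole right-hand side can vanish: ε ∈ FIRST(F)
From F → f X:
  - f is a terminal: add 'f' and stop

Collecting: FIRST(F) = { '(', 'a', 'f', ε }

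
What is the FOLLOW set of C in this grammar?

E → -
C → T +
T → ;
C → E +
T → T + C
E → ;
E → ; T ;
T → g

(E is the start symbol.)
To compute FOLLOW(C), find every occurrence of C on a right-hand side N → α C β: add FIRST(β) \ {ε}, and if β is empty or nullable also add FOLLOW(N). Iterate to a fixed point.

In T → T + C: C is at the end, add FOLLOW(T)

The FOLLOW sets referred to above (computed the same way, to a fixed point):
  FOLLOW(T) = { '+', ';' }

Taking the union: FOLLOW(C) = { '+', ';' }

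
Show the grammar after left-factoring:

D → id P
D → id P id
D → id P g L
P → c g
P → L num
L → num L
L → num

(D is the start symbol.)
D → id P D'
D' → ε
D' → id
D' → g L
P → c g
P → L num
L → num L'
L' → L
L' → ε

Left-factoring transforms A → αβ₁ | αβ₂ into A → αA' and A' → β₁ | β₂
(α is the longest common prefix among the alternatives). Repeat until
no nonterminal has two alternatives with a common prefix.

Round 1: D has alternatives sharing prefix 'id P'. Introduce D': D → id P D'
  Add: D' → ε
  Add: D' → id
  Add: D' → g L

Round 2: L has alternatives sharing prefix 'num'. Introduce L': L → num L'
  Add: L' → L
  Add: L' → ε

No remaining common prefixes — done.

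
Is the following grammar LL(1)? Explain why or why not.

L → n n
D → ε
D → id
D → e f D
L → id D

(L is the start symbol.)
Yes, the grammar is LL(1).

Relevant sets:
  FOLLOW(D) = { $ }

For L:
  PREDICT(L → n n) = { 'n' }
  PREDICT(L → id D) = { 'id' }
For D:
  PREDICT(D → ε) = { $ }
  PREDICT(D → id) = { 'id' }
  PREDICT(D → e f D) = { 'e' }

All predict sets are disjoint. The grammar IS LL(1).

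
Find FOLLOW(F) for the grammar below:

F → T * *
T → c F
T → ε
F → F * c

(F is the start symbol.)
{ $, '*' }

To compute FOLLOW(F), find every occurrence of F on a right-hand side N → α F β: add FIRST(β) \ {ε}, and if β is empty or nullable also add FOLLOW(N). Iterate to a fixed point.

F is the start symbol, so $ ∈ FOLLOW(F).
In T → c F: F is at the end, add FOLLOW(T)
In F → F * c: F is followed by '*' c, add FIRST('*' c) \ {ε} = { '*' }

The FOLLOW sets referred to above (computed the same way, to a fixed point):
  FOLLOW(T) = { '*' }

Taking the union: FOLLOW(F) = { $, '*' }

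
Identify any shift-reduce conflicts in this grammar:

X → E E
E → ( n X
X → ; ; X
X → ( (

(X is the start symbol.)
No shift-reduce conflicts

A shift-reduce conflict occurs when an LR(0) state has both:
  - a complete (reduce) item [A → α .] (dot at the end), and
  - a shift item [B → β . c γ] (dot before a terminal).

Augment with X' → X and build the canonical LR(0) collection (I0 = CLOSURE({[X' → . X]}), then GOTO on every symbol after a dot until no new states appear). It has 12 states:
  I0: { [E → . ( n X], [X → . ( (], [X → . ; ; X], [X → . E E], [X' → . X] }  — shift
  I1: { [E → ( . n X], [X → ( . (] }  — shift
  I2: { [X → ; . ; X] }  — shift
  I3: { [E → . ( n X], [X → E . E] }  — shift
  I4: { [X' → X .] }  — accept
  I5: { [E → ( . n X] }  — shift
  I6: { [X → E E .] }  — reduce
  I7: { [E → ( n . X], [E → . ( n X], [X → . ( (], [X → . ; ; X], [X → . E E] }  — shift
  I8: { [E → ( n X .] }  — reduce
  I9: { [E → . ( n X], [X → . ( (], [X → . ; ; X], [X → . E E], [X → ; ; . X] }  — shift
  I10: { [X → ; ; X .] }  — reduce
  I11: { [X → ( ( .] }  — reduce

No state contains both a complete item and a shift item.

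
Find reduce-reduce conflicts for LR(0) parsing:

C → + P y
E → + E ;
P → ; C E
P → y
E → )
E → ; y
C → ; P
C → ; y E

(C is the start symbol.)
A reduce-reduce conflict occurs when an LR(0) state has two complete items [A → α .] and [B → β .] — both call for a reduction, and with no lookahead the parser cannot choose between them.

Augment with C' → C and build the canonical LR(0) collection (I0 = CLOSURE({[C' → . C]}), then GOTO on every symbol after a dot until no new states appear). It has 19 states:
  I0: { [C → . + P y], [C → . ; P], [C → . ; y E], [C' → . C] }  — shift
  I1: { [C → + . P y], [P → . ; C E], [P → . y] }  — shift
  I2: { [C → ; . P], [C → ; . y E], [P → . ; C E], [P → . y] }  — shift
  I3: { [C' → C .] }  — accept
  I4: { [C → . + P y], [C → . ; P], [C → . ; y E], [P → ; . C E] }  — shift
  I5: { [C → ; P .] }  — reduce
  I6: { [C → ; y . E], [E → . )], [E → . + E ;], [E → . ; y], [P → y .] }  — shift, reduce
  I7: { [E → ) .] }  — reduce
  I8: { [E → + . E ;], [E → . )], [E → . + E ;], [E → . ; y] }  — shift
  I9: { [E → ; . y] }  — shift
  I10: { [C → ; y E .] }  — reduce
  I11: { [E → ; y .] }  — reduce
  I12: { [E → + E . ;] }  — shift
  I13: { [E → + E ; .] }  — reduce
  I14: { [E → . )], [E → . + E ;], [E → . ; y], [P → ; C . E] }  — shift
  I15: { [P → ; C E .] }  — reduce
  I16: { [C → + P . y] }  — shift
  I17: { [P → y .] }  — reduce
  I18: { [C → + P y .] }  — reduce

No state contains more than one complete item.

Answer: No reduce-reduce conflicts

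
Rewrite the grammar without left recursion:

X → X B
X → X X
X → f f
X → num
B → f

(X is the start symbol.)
X is directly left-recursive. The standard transformation for
  A → A α₁ | ... | A α_m | β₁ | ... | β_n
is
  A  → β₁ A' | ... | β_n A'
  A' → α₁ A' | ... | α_m A' | ε

X → f f becomes X → f f X'
X → num becomes X → num X'
X → X B becomes X' → B X'
X → X X becomes X' → X X'
Add X' → ε

Productions for other non-terminals are unchanged:
  B → f

Resulting grammar:
X → f f X'
X → num X'
X' → B X'
X' → X X'
X' → ε
B → f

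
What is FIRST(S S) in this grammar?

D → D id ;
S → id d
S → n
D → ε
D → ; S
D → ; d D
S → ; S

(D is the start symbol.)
FIRST sets of the non-terminals involved (from the grammar, by fixed-point iteration):
  FIRST(S) = { ';', 'id', 'n' }

To compute FIRST(S S), process the symbols left to right:
Symbol S is a non-terminal. Add FIRST(S) \ {ε} = { ';', 'id', 'n' }
S is not nullable (ε ∉ FIRST(S)), so stop here.
FIRST(S S) = { ';', 'id', 'n' }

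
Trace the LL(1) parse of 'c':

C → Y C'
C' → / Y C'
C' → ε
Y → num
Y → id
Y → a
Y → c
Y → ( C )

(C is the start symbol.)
Stack is shown with the top on the left.

Stack   Input  Action
---------------------
C $     c $    output C → Y C'
Y C' $  c $    output Y → c
c C' $  c $    match 'c'
C' $    $      output C' → ε
$       $      accept

The string is accepted.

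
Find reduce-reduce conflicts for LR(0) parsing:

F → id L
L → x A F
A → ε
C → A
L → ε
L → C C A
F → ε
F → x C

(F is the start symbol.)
A reduce-reduce conflict occurs when an LR(0) state has two complete items [A → α .] and [B → β .] — both call for a reduction, and with no lookahead the parser cannot choose between them.

Augment with F' → F and build the canonical LR(0) collection (I0 = CLOSURE({[F' → . F]}), then GOTO on every symbol after a dot until no new states appear). It has 13 states:
  I0: { [F → . id L], [F → . x C], [F → .], [F' → . F] }  — shift, reduce
  I1: { [F' → F .] }  — accept
  I2: { [A → .], [C → . A], [F → id . L], [L → . C C A], [L → . x A F], [L → .] }  — shift, 2 reduces
  I3: { [A → .], [C → . A], [F → x . C] }  — reduce
  I4: { [C → A .] }  — reduce
  I5: { [F → x C .] }  — reduce
  I6: { [A → .], [C → . A], [L → C . C A] }  — reduce
  I7: { [F → id L .] }  — reduce
  I8: { [A → .], [L → x . A F] }  — reduce
  I9: { [F → . id L], [F → . x C], [F → .], [L → x A . F] }  — shift, reduce
  I10: { [L → x A F .] }  — reduce
  I11: { [A → .], [L → C C . A] }  — reduce
  I12: { [L → C C A .] }  — reduce

I2 contains complete items [A → .], [L → .] — reduce-reduce conflict.

Answer: Yes — I2: [A → .] vs [L → .]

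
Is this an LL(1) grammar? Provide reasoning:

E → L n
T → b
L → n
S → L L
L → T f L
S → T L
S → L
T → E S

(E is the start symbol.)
No. Predict set conflict for T: { 'b' }

A grammar is LL(1) if for each non-terminal N with multiple productions, the predict sets of those productions are pairwise disjoint, where PREDICT(N → α) = (FIRST(α) \ {ε}) ∪ (FOLLOW(N) if α ⇒* ε).

Relevant sets:
  FIRST(E) = { 'b', 'n' }
  FIRST(T) = { 'b', 'n' }
  FIRST(L) = { 'b', 'n' }

For T:
  PREDICT(T → b) = { 'b' }
  PREDICT(T → E S) = { 'b', 'n' }
For L:
  PREDICT(L → n) = { 'n' }
  PREDICT(L → T f L) = { 'b', 'n' }
For S:
  PREDICT(S → L L) = { 'b', 'n' }
  PREDICT(S → T L) = { 'b', 'n' }
  PREDICT(S → L) = { 'b', 'n' }
E has a single production, so nothing to check there.

Conflict found: Predict set conflict for T: { 'b' }
The grammar is NOT LL(1).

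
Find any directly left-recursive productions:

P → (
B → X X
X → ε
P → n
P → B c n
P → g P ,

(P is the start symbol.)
No direct left recursion

P → (: starts with '('
B → X X: starts with X
X → ε: starts with ε
P → n: starts with n
P → B c n: starts with B
P → g P ,: starts with g

No direct left recursion found.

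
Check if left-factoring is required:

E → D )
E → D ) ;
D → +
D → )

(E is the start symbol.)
Left-factoring is needed when two productions for the same non-terminal
share a common prefix on the right-hand side.

Productions for E:
  E → D )
  E → D ) ;
Productions for D:
  D → +
  D → )

Found common prefix 'D )' in productions for E

Answer: Yes, E has productions with common prefix 'D )'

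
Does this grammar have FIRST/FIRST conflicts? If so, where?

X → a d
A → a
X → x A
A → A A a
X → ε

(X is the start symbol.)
Yes. A → a / A → A A a on { 'a' }

A FIRST/FIRST conflict occurs when two productions N → α and N → β for the same non-terminal have FIRST(α) ∩ FIRST(β) ≠ ∅ (with ε ∈ FIRST of a nullable right-hand side, so two nullable alternatives also conflict).

FIRST sets of the non-terminals at (or reachable through a nullable prefix from) the front of some alternative:
  FIRST(A) = { 'a' }

Productions for X:
  X → a d: FIRST = { 'a' }
  X → x A: FIRST = { 'x' }
  X → ε: FIRST = { ε }
Productions for A:
  A → a: FIRST = { 'a' }
  A → A A a: FIRST = { 'a' }

Conflict for A: A → a and A → A A a
  Overlap: { 'a' }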